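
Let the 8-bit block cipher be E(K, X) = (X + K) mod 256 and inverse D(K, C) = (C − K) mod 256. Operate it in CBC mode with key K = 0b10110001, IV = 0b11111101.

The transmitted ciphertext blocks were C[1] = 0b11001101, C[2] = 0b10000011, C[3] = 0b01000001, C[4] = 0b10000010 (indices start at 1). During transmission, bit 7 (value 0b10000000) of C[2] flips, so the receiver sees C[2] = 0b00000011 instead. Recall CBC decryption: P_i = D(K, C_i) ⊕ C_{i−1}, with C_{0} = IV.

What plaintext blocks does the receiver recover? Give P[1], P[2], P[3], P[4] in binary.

Only C[2] changed, to 0b00000011. In CBC, a change in C_i garbles P_i and flips the same bit in P_{i+1}. Decrypting the received ciphertext:
P[1]: D(K, 0b11001101) = 0b00011100; 0b00011100 ⊕ 0b11111101 = 0b11100001.
P[2]: D(K, 0b00000011) = 0b01010010; 0b01010010 ⊕ 0b11001101 = 0b10011111.
P[3]: D(K, 0b01000001) = 0b10010000; 0b10010000 ⊕ 0b00000011 = 0b10010011.
P[4]: D(K, 0b10000010) = 0b11010001; 0b11010001 ⊕ 0b01000001 = 0b10010000.
Blocks that differ from the original plaintext: P[2], P[3].

P[1] = 0b11100001, P[2] = 0b10011111, P[3] = 0b10010011, P[4] = 0b10010000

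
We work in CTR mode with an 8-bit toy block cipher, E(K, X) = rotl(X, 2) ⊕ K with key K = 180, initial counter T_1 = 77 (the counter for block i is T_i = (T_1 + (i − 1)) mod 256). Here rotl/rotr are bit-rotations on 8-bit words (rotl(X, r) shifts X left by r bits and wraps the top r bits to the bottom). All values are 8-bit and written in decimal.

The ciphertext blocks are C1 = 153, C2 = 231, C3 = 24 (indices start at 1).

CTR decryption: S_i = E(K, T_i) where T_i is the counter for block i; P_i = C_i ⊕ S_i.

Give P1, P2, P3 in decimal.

P1 = 24, P2 = 106, P3 = 145

P1: T = 77, S = E(K, T) = 129; 153 ⊕ 129 = 24.
P2: T = 78, S = E(K, T) = 141; 231 ⊕ 141 = 106.
P3: T = 79, S = E(K, T) = 137; 24 ⊕ 137 = 145.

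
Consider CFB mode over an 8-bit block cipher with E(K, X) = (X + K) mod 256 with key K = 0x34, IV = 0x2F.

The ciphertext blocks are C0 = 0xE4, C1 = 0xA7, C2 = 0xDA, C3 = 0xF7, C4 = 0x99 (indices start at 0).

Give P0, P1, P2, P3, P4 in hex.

P0 = 0x87, P1 = 0xBF, P2 = 0x01, P3 = 0xF9, P4 = 0xB2

CFB decryption: P_i = C_i ⊕ E(K, C_{i−1}), with C_{−1} = IV.
P0: E(K, 0x2F) = 0x63; 0xE4 ⊕ 0x63 = 0x87.
P1: E(K, 0xE4) = 0x18; 0xA7 ⊕ 0x18 = 0xBF.
P2: E(K, 0xA7) = 0xDB; 0xDA ⊕ 0xDB = 0x01.
P3: E(K, 0xDA) = 0x0E; 0xF7 ⊕ 0x0E = 0xF9.
P4: E(K, 0xF7) = 0x2B; 0x99 ⊕ 0x2B = 0xB2.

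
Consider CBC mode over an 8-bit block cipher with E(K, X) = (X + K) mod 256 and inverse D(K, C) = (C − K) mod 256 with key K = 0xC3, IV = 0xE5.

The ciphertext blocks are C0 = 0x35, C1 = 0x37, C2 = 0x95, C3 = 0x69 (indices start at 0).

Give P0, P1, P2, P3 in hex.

P0 = 0x97, P1 = 0x41, P2 = 0xE5, P3 = 0x33

CBC decryption: P_i = D(K, C_i) ⊕ C_{i−1}, with C_{−1} = IV.
P0: D(K, 0x35) = 0x72; 0x72 ⊕ 0xE5 = 0x97.
P1: D(K, 0x37) = 0x74; 0x74 ⊕ 0x35 = 0x41.
P2: D(K, 0x95) = 0xD2; 0xD2 ⊕ 0x37 = 0xE5.
P3: D(K, 0x69) = 0xA6; 0xA6 ⊕ 0x95 = 0x33.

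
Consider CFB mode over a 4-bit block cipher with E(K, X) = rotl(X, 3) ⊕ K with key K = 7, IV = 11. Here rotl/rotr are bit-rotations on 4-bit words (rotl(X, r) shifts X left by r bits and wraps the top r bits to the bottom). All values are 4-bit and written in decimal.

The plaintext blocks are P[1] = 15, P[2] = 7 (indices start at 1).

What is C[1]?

CFB encryption: C_i = P_i ⊕ E(K, C_{i−1}), with C_{0} = IV.
C[1]: E(K, 11) = 10; 15 ⊕ 10 = 5.

C[1] = 5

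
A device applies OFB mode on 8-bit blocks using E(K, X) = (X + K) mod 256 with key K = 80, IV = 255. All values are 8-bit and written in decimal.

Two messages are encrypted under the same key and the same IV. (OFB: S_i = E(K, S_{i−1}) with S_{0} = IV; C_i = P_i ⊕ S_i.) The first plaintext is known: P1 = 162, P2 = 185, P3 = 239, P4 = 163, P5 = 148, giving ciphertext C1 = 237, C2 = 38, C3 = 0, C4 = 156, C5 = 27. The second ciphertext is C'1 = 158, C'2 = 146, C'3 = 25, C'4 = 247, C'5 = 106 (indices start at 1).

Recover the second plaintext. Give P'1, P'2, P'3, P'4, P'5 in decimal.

In OFB with a reused IV, both messages share the same keystream S_i, so C_i ⊕ C'_i = P_i ⊕ P'_i and thus P'_i = P_i ⊕ C_i ⊕ C'_i.
P'1: 162 ⊕ 237 ⊕ 158 = 209.
P'2: 185 ⊕ 38 ⊕ 146 = 13.
P'3: 239 ⊕ 0 ⊕ 25 = 246.
P'4: 163 ⊕ 156 ⊕ 247 = 200.
P'5: 148 ⊕ 27 ⊕ 106 = 229.

P'1 = 209, P'2 = 13, P'3 = 246, P'4 = 200, P'5 = 229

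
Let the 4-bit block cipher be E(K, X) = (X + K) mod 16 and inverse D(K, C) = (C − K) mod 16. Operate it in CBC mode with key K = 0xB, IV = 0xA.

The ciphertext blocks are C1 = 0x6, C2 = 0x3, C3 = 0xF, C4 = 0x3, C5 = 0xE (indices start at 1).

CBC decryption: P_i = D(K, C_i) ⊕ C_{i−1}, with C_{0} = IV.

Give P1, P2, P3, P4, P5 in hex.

P1: D(K, 0x6) = 0xB; 0xB ⊕ 0xA = 0x1.
P2: D(K, 0x3) = 0x8; 0x8 ⊕ 0x6 = 0xE.
P3: D(K, 0xF) = 0x4; 0x4 ⊕ 0x3 = 0x7.
P4: D(K, 0x3) = 0x8; 0x8 ⊕ 0xF = 0x7.
P5: D(K, 0xE) = 0x3; 0x3 ⊕ 0x3 = 0x0.

P1 = 0x1, P2 = 0xE, P3 = 0x7, P4 = 0x7, P5 = 0x0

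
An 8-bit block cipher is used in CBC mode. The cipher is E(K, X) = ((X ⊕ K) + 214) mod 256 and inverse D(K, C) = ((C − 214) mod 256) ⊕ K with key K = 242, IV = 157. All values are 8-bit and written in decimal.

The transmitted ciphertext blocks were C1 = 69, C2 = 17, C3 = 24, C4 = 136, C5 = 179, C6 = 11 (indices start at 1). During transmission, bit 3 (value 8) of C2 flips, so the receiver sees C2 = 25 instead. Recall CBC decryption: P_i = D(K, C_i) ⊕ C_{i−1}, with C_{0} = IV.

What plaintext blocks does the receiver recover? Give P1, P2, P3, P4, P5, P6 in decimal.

P1 = 0, P2 = 244, P3 = 169, P4 = 88, P5 = 167, P6 = 116

Only C2 changed, to 25. In CBC, a change in C_i garbles P_i and flips the same bit in P_{i+1}. Decrypting the received ciphertext:
P1: D(K, 69) = 157; 157 ⊕ 157 = 0.
P2: D(K, 25) = 177; 177 ⊕ 69 = 244.
P3: D(K, 24) = 176; 176 ⊕ 25 = 169.
P4: D(K, 136) = 64; 64 ⊕ 24 = 88.
P5: D(K, 179) = 47; 47 ⊕ 136 = 167.
P6: D(K, 11) = 199; 199 ⊕ 179 = 116.
Blocks that differ from the original plaintext: P2, P3.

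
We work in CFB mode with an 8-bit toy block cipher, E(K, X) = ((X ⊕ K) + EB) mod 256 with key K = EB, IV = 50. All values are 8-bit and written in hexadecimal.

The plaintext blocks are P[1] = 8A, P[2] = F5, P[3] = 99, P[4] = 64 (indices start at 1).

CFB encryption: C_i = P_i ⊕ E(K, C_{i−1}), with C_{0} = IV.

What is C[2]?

C[1]: E(K, 50) = A6; 8A ⊕ A6 = 2C.
C[2]: E(K, 2C) = B2; F5 ⊕ B2 = 47.

C[2] = 47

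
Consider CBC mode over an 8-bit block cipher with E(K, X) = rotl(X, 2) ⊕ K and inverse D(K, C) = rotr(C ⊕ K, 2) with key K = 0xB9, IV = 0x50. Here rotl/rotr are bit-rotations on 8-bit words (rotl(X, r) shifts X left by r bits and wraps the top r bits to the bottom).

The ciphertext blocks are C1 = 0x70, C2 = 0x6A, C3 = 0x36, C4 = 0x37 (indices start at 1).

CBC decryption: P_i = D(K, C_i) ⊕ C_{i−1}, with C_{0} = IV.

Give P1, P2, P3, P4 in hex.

P1: D(K, 0x70) = 0x72; 0x72 ⊕ 0x50 = 0x22.
P2: D(K, 0x6A) = 0xF4; 0xF4 ⊕ 0x70 = 0x84.
P3: D(K, 0x36) = 0xE3; 0xE3 ⊕ 0x6A = 0x89.
P4: D(K, 0x37) = 0xA3; 0xA3 ⊕ 0x36 = 0x95.

P1 = 0x22, P2 = 0x84, P3 = 0x89, P4 = 0x95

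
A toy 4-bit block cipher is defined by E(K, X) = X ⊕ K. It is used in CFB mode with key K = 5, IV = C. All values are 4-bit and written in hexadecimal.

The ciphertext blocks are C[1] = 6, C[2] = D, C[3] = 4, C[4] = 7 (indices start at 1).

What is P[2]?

CFB decryption: P_i = C_i ⊕ E(K, C_{i−1}), with C_{0} = IV.
P[2]: E(K, 6) = 3; D ⊕ 3 = E.

P[2] = E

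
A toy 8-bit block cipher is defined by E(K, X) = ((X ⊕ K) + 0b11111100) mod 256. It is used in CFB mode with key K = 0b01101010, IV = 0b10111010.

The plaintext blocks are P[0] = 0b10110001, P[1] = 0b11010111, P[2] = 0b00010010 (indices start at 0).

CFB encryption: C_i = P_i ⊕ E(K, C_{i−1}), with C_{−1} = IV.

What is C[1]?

C[0]: E(K, 0b10111010) = 0b11001100; 0b10110001 ⊕ 0b11001100 = 0b01111101.
C[1]: E(K, 0b01111101) = 0b00010011; 0b11010111 ⊕ 0b00010011 = 0b11000100.

C[1] = 0b11000100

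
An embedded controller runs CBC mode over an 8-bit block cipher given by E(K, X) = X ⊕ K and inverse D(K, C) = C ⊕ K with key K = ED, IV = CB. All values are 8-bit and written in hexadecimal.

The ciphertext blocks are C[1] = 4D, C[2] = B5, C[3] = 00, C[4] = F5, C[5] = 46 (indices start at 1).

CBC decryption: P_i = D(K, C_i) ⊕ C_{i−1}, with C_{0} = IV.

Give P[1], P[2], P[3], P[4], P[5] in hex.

P[1]: D(K, 4D) = A0; A0 ⊕ CB = 6B.
P[2]: D(K, B5) = 58; 58 ⊕ 4D = 15.
P[3]: D(K, 00) = ED; ED ⊕ B5 = 58.
P[4]: D(K, F5) = 18; 18 ⊕ 00 = 18.
P[5]: D(K, 46) = AB; AB ⊕ F5 = 5E.

P[1] = 6B, P[2] = 15, P[3] = 58, P[4] = 18, P[5] = 5E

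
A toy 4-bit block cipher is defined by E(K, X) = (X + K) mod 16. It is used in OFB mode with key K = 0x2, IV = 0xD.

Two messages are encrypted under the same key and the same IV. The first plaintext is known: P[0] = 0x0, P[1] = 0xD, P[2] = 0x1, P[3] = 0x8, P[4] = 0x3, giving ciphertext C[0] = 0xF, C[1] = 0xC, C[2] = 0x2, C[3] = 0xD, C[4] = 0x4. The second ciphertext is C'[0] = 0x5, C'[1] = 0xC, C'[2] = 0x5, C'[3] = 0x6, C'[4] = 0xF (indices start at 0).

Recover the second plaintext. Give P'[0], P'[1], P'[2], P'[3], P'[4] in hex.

In OFB with a reused IV, both messages share the same keystream S_i, so C_i ⊕ C'_i = P_i ⊕ P'_i and thus P'_i = P_i ⊕ C_i ⊕ C'_i.
P'[0]: 0x0 ⊕ 0xF ⊕ 0x5 = 0xA.
P'[1]: 0xD ⊕ 0xC ⊕ 0xC = 0xD.
P'[2]: 0x1 ⊕ 0x2 ⊕ 0x5 = 0x6.
P'[3]: 0x8 ⊕ 0xD ⊕ 0x6 = 0x3.
P'[4]: 0x3 ⊕ 0x4 ⊕ 0xF = 0x8.

P'[0] = 0xA, P'[1] = 0xD, P'[2] = 0x6, P'[3] = 0x3, P'[4] = 0x8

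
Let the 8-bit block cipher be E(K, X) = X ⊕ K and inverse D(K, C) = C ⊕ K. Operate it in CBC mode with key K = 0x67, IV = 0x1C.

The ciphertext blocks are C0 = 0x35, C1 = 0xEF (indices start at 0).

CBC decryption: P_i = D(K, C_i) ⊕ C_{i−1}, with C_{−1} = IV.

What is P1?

P1: D(K, 0xEF) = 0x88; 0x88 ⊕ 0x35 = 0xBD.

P1 = 0xBD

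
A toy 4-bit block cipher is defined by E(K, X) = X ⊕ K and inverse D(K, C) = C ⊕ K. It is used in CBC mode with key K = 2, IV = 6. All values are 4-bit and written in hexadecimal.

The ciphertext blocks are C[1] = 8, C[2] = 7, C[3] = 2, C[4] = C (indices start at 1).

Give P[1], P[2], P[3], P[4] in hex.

CBC decryption: P_i = D(K, C_i) ⊕ C_{i−1}, with C_{0} = IV.
P[1]: D(K, 8) = A; A ⊕ 6 = C.
P[2]: D(K, 7) = 5; 5 ⊕ 8 = D.
P[3]: D(K, 2) = 0; 0 ⊕ 7 = 7.
P[4]: D(K, C) = E; E ⊕ 2 = C.

P[1] = C, P[2] = D, P[3] = 7, P[4] = C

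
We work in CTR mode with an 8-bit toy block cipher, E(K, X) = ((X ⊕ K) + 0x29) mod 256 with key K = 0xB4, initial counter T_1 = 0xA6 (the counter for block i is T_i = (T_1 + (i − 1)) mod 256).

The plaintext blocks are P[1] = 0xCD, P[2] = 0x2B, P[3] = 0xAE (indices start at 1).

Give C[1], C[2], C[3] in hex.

CTR encryption: S_i = E(K, T_i) where T_i is the counter for block i; C_i = P_i ⊕ S_i.
C[1]: T = 0xA6, S = E(K, T) = 0x3B; 0xCD ⊕ 0x3B = 0xF6.
C[2]: T = 0xA7, S = E(K, T) = 0x3C; 0x2B ⊕ 0x3C = 0x17.
C[3]: T = 0xA8, S = E(K, T) = 0x45; 0xAE ⊕ 0x45 = 0xEB.

C[1] = 0xF6, C[2] = 0x17, C[3] = 0xEB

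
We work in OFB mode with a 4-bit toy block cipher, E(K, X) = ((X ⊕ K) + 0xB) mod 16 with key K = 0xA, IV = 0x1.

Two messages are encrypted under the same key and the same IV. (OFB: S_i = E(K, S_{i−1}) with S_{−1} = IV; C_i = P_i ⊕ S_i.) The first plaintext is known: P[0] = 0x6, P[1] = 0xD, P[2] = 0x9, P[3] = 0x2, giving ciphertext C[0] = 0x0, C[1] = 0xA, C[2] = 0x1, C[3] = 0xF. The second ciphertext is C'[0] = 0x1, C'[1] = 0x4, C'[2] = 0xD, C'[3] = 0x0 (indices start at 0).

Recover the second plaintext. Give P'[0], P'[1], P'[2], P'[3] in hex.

In OFB with a reused IV, both messages share the same keystream S_i, so C_i ⊕ C'_i = P_i ⊕ P'_i and thus P'_i = P_i ⊕ C_i ⊕ C'_i.
P'[0]: 0x6 ⊕ 0x0 ⊕ 0x1 = 0x7.
P'[1]: 0xD ⊕ 0xA ⊕ 0x4 = 0x3.
P'[2]: 0x9 ⊕ 0x1 ⊕ 0xD = 0x5.
P'[3]: 0x2 ⊕ 0xF ⊕ 0x0 = 0xD.

P'[0] = 0x7, P'[1] = 0x3, P'[2] = 0x5, P'[3] = 0xD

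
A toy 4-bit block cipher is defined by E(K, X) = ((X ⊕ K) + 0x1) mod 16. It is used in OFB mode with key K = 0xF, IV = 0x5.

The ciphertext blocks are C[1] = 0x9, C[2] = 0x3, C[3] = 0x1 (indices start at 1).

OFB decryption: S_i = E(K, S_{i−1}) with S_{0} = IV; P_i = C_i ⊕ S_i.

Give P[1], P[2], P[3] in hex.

P[1] = 0x2, P[2] = 0x6, P[3] = 0xA

P[1]: S = E(K, 0x5) = 0xB; 0x9 ⊕ 0xB = 0x2.
P[2]: S = E(K, 0xB) = 0x5; 0x3 ⊕ 0x5 = 0x6.
P[3]: S = E(K, 0x5) = 0xB; 0x1 ⊕ 0xB = 0xA.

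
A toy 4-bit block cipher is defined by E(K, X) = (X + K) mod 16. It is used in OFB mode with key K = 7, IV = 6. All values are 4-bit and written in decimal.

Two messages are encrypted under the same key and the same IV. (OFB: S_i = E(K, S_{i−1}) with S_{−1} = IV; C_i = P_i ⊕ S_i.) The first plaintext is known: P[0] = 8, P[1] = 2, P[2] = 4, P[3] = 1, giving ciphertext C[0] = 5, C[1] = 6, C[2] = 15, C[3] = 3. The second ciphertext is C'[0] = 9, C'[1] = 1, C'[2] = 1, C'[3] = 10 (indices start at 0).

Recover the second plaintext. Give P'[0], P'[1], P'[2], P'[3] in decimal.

In OFB with a reused IV, both messages share the same keystream S_i, so C_i ⊕ C'_i = P_i ⊕ P'_i and thus P'_i = P_i ⊕ C_i ⊕ C'_i.
P'[0]: 8 ⊕ 5 ⊕ 9 = 4.
P'[1]: 2 ⊕ 6 ⊕ 1 = 5.
P'[2]: 4 ⊕ 15 ⊕ 1 = 10.
P'[3]: 1 ⊕ 3 ⊕ 10 = 8.

P'[0] = 4, P'[1] = 5, P'[2] = 10, P'[3] = 8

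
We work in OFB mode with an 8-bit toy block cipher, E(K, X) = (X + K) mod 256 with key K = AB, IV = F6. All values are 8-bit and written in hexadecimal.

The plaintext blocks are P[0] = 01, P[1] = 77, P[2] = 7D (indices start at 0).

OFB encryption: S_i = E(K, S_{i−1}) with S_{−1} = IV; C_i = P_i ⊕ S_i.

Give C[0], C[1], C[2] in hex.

C[0] = A0, C[1] = 3B, C[2] = 8A

C[0]: S = E(K, F6) = A1; 01 ⊕ A1 = A0.
C[1]: S = E(K, A1) = 4C; 77 ⊕ 4C = 3B.
C[2]: S = E(K, 4C) = F7; 7D ⊕ F7 = 8A.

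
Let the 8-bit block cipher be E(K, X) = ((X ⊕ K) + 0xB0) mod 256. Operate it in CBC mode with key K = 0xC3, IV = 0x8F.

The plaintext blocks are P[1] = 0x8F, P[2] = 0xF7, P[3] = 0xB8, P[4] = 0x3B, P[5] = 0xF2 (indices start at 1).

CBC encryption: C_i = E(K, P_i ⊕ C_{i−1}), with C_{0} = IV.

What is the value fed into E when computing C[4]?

0x07

C[1]: P[1] ⊕ 0x8F = 0x00; E(K, 0x00) = 0x73.
C[2]: P[2] ⊕ 0x73 = 0x84; E(K, 0x84) = 0xF7.
C[3]: P[3] ⊕ 0xF7 = 0x4F; E(K, 0x4F) = 0x3C.
C[4]: P[4] ⊕ 0x3C = 0x07; E(K, 0x07) = 0x74.
So the input to E for block [4] is 0x07.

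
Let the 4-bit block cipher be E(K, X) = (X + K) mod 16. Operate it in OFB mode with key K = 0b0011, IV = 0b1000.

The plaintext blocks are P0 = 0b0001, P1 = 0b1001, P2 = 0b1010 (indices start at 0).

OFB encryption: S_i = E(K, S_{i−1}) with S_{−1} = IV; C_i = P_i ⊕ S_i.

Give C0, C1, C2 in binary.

C0: S = E(K, 0b1000) = 0b1011; 0b0001 ⊕ 0b1011 = 0b1010.
C1: S = E(K, 0b1011) = 0b1110; 0b1001 ⊕ 0b1110 = 0b0111.
C2: S = E(K, 0b1110) = 0b0001; 0b1010 ⊕ 0b0001 = 0b1011.

C0 = 0b1010, C1 = 0b0111, C2 = 0b1011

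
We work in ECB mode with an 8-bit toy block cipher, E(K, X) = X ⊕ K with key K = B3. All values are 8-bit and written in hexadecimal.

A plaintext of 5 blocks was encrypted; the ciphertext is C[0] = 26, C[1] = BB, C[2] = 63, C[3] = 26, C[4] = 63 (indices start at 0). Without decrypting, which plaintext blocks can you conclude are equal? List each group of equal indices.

ECB encrypts each block independently with the same key, so equal ciphertext blocks imply equal plaintext blocks.
C[0] = C[3] = 26, so P[0] = P[3].
C[2] = C[4] = 63, so P[2] = P[4].

P[0] = P[3]; P[2] = P[4]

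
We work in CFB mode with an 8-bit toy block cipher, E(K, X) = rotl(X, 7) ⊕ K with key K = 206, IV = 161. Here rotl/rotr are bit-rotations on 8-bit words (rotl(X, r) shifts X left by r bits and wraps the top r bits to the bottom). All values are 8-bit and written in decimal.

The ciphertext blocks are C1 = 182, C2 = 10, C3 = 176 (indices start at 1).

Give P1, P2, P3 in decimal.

CFB decryption: P_i = C_i ⊕ E(K, C_{i−1}), with C_{0} = IV.
P1: E(K, 161) = 30; 182 ⊕ 30 = 168.
P2: E(K, 182) = 149; 10 ⊕ 149 = 159.
P3: E(K, 10) = 203; 176 ⊕ 203 = 123.

P1 = 168, P2 = 159, P3 = 123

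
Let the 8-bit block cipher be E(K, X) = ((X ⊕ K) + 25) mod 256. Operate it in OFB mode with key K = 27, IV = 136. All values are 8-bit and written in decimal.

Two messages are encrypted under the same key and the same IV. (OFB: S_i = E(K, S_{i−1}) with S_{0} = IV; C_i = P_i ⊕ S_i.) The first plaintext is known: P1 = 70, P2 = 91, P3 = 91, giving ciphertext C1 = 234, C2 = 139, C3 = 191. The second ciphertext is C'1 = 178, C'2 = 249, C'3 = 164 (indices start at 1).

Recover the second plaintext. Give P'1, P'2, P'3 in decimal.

P'1 = 30, P'2 = 41, P'3 = 64

In OFB with a reused IV, both messages share the same keystream S_i, so C_i ⊕ C'_i = P_i ⊕ P'_i and thus P'_i = P_i ⊕ C_i ⊕ C'_i.
P'1: 70 ⊕ 234 ⊕ 178 = 30.
P'2: 91 ⊕ 139 ⊕ 249 = 41.
P'3: 91 ⊕ 191 ⊕ 164 = 64.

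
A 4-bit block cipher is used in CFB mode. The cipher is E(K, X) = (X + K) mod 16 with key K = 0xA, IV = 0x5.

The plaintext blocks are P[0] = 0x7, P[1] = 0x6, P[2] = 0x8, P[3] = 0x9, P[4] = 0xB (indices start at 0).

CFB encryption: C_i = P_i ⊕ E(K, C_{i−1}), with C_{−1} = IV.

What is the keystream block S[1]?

0x2

C[0]: E(K, 0x5) = 0xF; 0x7 ⊕ 0xF = 0x8.
C[1]: E(K, 0x8) = 0x2; 0x6 ⊕ 0x2 = 0x4.
So S[1] = 0x2.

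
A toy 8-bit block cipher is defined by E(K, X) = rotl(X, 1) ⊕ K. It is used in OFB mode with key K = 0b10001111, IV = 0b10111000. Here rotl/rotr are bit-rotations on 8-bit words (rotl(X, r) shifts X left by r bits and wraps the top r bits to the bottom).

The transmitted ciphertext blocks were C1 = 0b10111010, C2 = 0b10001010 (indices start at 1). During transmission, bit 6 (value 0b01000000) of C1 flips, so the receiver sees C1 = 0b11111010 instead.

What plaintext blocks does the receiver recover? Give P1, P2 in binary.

P1 = 0b00000100, P2 = 0b11111000

OFB decryption: S_i = E(K, S_{i−1}) with S_{0} = IV; P_i = C_i ⊕ S_i.
Only C1 changed, to 0b11111010. In OFB, a change in C_i flips the same bit in P_i only; the keystream is unaffected. Decrypting the received ciphertext:
P1: S = E(K, 0b10111000) = 0b11111110; 0b11111010 ⊕ 0b11111110 = 0b00000100.
P2: S = E(K, 0b11111110) = 0b01110010; 0b10001010 ⊕ 0b01110010 = 0b11111000.
Blocks that differ from the original plaintext: P1.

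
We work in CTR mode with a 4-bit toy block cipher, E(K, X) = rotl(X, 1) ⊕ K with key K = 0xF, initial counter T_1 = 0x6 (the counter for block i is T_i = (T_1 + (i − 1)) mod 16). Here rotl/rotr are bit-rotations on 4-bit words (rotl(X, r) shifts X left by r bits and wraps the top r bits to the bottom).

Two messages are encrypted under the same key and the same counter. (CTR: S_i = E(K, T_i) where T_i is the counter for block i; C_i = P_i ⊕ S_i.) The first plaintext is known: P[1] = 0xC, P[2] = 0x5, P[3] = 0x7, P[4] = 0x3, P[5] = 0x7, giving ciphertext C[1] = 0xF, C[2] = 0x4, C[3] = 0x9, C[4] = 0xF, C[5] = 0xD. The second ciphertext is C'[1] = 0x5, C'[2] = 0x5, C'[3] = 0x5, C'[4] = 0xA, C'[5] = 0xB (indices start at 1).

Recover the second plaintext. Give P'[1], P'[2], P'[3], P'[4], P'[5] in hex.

P'[1] = 0x6, P'[2] = 0x4, P'[3] = 0xB, P'[4] = 0x6, P'[5] = 0x1

In CTR with a reused counter, both messages share the same keystream S_i, so C_i ⊕ C'_i = P_i ⊕ P'_i and thus P'_i = P_i ⊕ C_i ⊕ C'_i.
P'[1]: 0xC ⊕ 0xF ⊕ 0x5 = 0x6.
P'[2]: 0x5 ⊕ 0x4 ⊕ 0x5 = 0x4.
P'[3]: 0x7 ⊕ 0x9 ⊕ 0x5 = 0xB.
P'[4]: 0x3 ⊕ 0xF ⊕ 0xA = 0x6.
P'[5]: 0x7 ⊕ 0xD ⊕ 0xB = 0x1.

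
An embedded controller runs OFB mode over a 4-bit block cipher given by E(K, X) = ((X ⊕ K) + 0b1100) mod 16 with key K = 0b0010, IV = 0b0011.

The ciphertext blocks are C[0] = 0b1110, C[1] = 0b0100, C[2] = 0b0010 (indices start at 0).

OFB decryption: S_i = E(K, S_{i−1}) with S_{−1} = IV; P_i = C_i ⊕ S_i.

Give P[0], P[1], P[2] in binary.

P[0] = 0b0011, P[1] = 0b1111, P[2] = 0b0111

P[0]: S = E(K, 0b0011) = 0b1101; 0b1110 ⊕ 0b1101 = 0b0011.
P[1]: S = E(K, 0b1101) = 0b1011; 0b0100 ⊕ 0b1011 = 0b1111.
P[2]: S = E(K, 0b1011) = 0b0101; 0b0010 ⊕ 0b0101 = 0b0111.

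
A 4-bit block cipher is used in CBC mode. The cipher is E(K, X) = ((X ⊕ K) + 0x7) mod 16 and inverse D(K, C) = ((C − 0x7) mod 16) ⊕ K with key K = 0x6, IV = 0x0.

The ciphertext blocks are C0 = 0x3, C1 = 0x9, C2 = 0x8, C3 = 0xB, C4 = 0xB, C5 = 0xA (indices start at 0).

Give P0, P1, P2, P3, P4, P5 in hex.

P0 = 0xA, P1 = 0x7, P2 = 0xE, P3 = 0xA, P4 = 0x9, P5 = 0xE

CBC decryption: P_i = D(K, C_i) ⊕ C_{i−1}, with C_{−1} = IV.
P0: D(K, 0x3) = 0xA; 0xA ⊕ 0x0 = 0xA.
P1: D(K, 0x9) = 0x4; 0x4 ⊕ 0x3 = 0x7.
P2: D(K, 0x8) = 0x7; 0x7 ⊕ 0x9 = 0xE.
P3: D(K, 0xB) = 0x2; 0x2 ⊕ 0x8 = 0xA.
P4: D(K, 0xB) = 0x2; 0x2 ⊕ 0xB = 0x9.
P5: D(K, 0xA) = 0x5; 0x5 ⊕ 0xB = 0xE.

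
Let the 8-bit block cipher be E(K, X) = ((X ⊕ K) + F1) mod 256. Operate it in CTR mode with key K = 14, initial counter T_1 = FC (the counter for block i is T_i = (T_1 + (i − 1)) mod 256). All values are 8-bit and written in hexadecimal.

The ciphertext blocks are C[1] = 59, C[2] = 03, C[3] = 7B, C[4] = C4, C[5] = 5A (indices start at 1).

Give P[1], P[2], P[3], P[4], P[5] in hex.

P[1] = 80, P[2] = D9, P[3] = A0, P[4] = 18, P[5] = 5F

CTR decryption: S_i = E(K, T_i) where T_i is the counter for block i; P_i = C_i ⊕ S_i.
P[1]: T = FC, S = E(K, T) = D9; 59 ⊕ D9 = 80.
P[2]: T = FD, S = E(K, T) = DA; 03 ⊕ DA = D9.
P[3]: T = FE, S = E(K, T) = DB; 7B ⊕ DB = A0.
P[4]: T = FF, S = E(K, T) = DC; C4 ⊕ DC = 18.
P[5]: T = 00, S = E(K, T) = 05; 5A ⊕ 05 = 5F.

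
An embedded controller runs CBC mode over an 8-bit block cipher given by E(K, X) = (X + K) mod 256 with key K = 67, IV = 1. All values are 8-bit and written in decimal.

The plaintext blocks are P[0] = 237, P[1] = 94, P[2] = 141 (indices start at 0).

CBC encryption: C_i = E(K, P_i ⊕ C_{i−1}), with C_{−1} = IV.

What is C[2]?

C[2] = 124

C[0]: P[0] ⊕ 1 = 236; E(K, 236) = 47.
C[1]: P[1] ⊕ 47 = 113; E(K, 113) = 180.
C[2]: P[2] ⊕ 180 = 57; E(K, 57) = 124.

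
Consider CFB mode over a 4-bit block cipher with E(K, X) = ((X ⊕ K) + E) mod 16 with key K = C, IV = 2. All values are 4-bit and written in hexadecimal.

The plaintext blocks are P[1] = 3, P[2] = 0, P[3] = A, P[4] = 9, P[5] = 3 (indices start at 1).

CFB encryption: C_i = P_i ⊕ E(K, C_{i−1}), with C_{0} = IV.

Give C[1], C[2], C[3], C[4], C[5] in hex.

C[1] = F, C[2] = 1, C[3] = 1, C[4] = 2, C[5] = F

C[1]: E(K, 2) = C; 3 ⊕ C = F.
C[2]: E(K, F) = 1; 0 ⊕ 1 = 1.
C[3]: E(K, 1) = B; A ⊕ B = 1.
C[4]: E(K, 1) = B; 9 ⊕ B = 2.
C[5]: E(K, 2) = C; 3 ⊕ C = F.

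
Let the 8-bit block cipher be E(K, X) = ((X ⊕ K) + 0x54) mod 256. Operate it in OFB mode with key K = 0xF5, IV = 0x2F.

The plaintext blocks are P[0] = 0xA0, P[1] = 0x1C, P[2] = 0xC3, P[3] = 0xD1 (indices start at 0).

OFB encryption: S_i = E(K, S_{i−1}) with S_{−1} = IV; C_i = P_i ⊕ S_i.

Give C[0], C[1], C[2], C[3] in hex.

C[0]: S = E(K, 0x2F) = 0x2E; 0xA0 ⊕ 0x2E = 0x8E.
C[1]: S = E(K, 0x2E) = 0x2F; 0x1C ⊕ 0x2F = 0x33.
C[2]: S = E(K, 0x2F) = 0x2E; 0xC3 ⊕ 0x2E = 0xED.
C[3]: S = E(K, 0x2E) = 0x2F; 0xD1 ⊕ 0x2F = 0xFE.

C[0] = 0x8E, C[1] = 0x33, C[2] = 0xED, C[3] = 0xFE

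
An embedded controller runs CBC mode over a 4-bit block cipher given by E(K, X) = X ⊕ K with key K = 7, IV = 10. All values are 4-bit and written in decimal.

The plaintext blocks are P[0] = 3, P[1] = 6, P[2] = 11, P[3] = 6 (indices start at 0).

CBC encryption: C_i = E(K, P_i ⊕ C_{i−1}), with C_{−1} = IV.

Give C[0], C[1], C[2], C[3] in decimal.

C[0]: P[0] ⊕ 10 = 9; E(K, 9) = 14.
C[1]: P[1] ⊕ 14 = 8; E(K, 8) = 15.
C[2]: P[2] ⊕ 15 = 4; E(K, 4) = 3.
C[3]: P[3] ⊕ 3 = 5; E(K, 5) = 2.

C[0] = 14, C[1] = 15, C[2] = 3, C[3] = 2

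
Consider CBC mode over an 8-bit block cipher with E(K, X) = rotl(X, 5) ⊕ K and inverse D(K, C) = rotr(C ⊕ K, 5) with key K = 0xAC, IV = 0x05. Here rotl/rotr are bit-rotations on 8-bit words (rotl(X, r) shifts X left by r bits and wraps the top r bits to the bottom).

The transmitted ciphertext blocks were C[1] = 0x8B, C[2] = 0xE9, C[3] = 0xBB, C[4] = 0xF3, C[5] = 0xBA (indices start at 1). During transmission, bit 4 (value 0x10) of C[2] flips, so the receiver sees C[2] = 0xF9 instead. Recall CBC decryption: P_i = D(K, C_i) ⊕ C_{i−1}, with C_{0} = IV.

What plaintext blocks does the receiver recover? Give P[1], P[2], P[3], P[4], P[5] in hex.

Only C[2] changed, to 0xF9. In CBC, a change in C_i garbles P_i and flips the same bit in P_{i+1}. Decrypting the received ciphertext:
P[1]: D(K, 0x8B) = 0x39; 0x39 ⊕ 0x05 = 0x3C.
P[2]: D(K, 0xF9) = 0xAA; 0xAA ⊕ 0x8B = 0x21.
P[3]: D(K, 0xBB) = 0xB8; 0xB8 ⊕ 0xF9 = 0x41.
P[4]: D(K, 0xF3) = 0xFA; 0xFA ⊕ 0xBB = 0x41.
P[5]: D(K, 0xBA) = 0xB0; 0xB0 ⊕ 0xF3 = 0x43.
Blocks that differ from the original plaintext: P[2], P[3].

P[1] = 0x3C, P[2] = 0x21, P[3] = 0x41, P[4] = 0x41, P[5] = 0x43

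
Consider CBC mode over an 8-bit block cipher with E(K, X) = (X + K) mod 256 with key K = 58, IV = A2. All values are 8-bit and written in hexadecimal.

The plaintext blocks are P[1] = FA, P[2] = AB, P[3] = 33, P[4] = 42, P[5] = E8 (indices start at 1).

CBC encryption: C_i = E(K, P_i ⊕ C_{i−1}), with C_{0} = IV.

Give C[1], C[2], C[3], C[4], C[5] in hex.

C[1] = B0, C[2] = 73, C[3] = 98, C[4] = 32, C[5] = 32

C[1]: P[1] ⊕ A2 = 58; E(K, 58) = B0.
C[2]: P[2] ⊕ B0 = 1B; E(K, 1B) = 73.
C[3]: P[3] ⊕ 73 = 40; E(K, 40) = 98.
C[4]: P[4] ⊕ 98 = DA; E(K, DA) = 32.
C[5]: P[5] ⊕ 32 = DA; E(K, DA) = 32.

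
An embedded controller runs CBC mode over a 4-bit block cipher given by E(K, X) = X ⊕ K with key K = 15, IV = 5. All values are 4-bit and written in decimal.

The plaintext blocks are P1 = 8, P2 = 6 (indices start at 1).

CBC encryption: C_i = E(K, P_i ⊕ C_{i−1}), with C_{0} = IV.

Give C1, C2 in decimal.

C1: P1 ⊕ 5 = 13; E(K, 13) = 2.
C2: P2 ⊕ 2 = 4; E(K, 4) = 11.

C1 = 2, C2 = 11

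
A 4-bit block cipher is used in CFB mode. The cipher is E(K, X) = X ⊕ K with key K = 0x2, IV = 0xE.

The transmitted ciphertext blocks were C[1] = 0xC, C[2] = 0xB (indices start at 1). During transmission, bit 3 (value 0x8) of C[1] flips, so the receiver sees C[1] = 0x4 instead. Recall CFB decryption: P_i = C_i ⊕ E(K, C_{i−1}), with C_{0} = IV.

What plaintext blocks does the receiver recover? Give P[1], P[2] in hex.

P[1] = 0x8, P[2] = 0xD

Only C[1] changed, to 0x4. In CFB, a change in C_i flips the same bit in P_i and garbles P_{i+1}. Decrypting the received ciphertext:
P[1]: E(K, 0xE) = 0xC; 0x4 ⊕ 0xC = 0x8.
P[2]: E(K, 0x4) = 0x6; 0xB ⊕ 0x6 = 0xD.
Blocks that differ from the original plaintext: P[1], P[2].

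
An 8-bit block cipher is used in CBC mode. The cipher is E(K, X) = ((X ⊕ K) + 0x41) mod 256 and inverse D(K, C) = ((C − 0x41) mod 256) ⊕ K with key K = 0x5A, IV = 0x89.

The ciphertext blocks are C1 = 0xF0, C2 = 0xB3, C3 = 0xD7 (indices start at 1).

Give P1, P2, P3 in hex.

P1 = 0x7C, P2 = 0xD8, P3 = 0x7F

CBC decryption: P_i = D(K, C_i) ⊕ C_{i−1}, with C_{0} = IV.
P1: D(K, 0xF0) = 0xF5; 0xF5 ⊕ 0x89 = 0x7C.
P2: D(K, 0xB3) = 0x28; 0x28 ⊕ 0xF0 = 0xD8.
P3: D(K, 0xD7) = 0xCC; 0xCC ⊕ 0xB3 = 0x7F.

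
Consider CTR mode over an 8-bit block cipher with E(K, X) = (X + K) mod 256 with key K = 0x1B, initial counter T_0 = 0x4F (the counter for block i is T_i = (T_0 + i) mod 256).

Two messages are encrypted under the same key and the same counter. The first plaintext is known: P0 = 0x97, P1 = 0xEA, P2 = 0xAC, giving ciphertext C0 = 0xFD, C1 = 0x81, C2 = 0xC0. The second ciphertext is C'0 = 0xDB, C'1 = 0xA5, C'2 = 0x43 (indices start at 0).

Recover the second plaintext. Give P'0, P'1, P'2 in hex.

In CTR with a reused counter, both messages share the same keystream S_i, so C_i ⊕ C'_i = P_i ⊕ P'_i and thus P'_i = P_i ⊕ C_i ⊕ C'_i.
P'0: 0x97 ⊕ 0xFD ⊕ 0xDB = 0xB1.
P'1: 0xEA ⊕ 0x81 ⊕ 0xA5 = 0xCE.
P'2: 0xAC ⊕ 0xC0 ⊕ 0x43 = 0x2F.

P'0 = 0xB1, P'1 = 0xCE, P'2 = 0x2F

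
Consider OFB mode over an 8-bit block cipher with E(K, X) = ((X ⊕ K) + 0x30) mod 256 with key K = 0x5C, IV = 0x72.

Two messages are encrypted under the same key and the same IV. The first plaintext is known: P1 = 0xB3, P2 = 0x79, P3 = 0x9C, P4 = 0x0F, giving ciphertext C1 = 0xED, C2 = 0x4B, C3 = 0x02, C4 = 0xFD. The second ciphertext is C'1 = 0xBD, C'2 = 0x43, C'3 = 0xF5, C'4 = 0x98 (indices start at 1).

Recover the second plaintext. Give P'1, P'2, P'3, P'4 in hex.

P'1 = 0xE3, P'2 = 0x71, P'3 = 0x6B, P'4 = 0x6A

In OFB with a reused IV, both messages share the same keystream S_i, so C_i ⊕ C'_i = P_i ⊕ P'_i and thus P'_i = P_i ⊕ C_i ⊕ C'_i.
P'1: 0xB3 ⊕ 0xED ⊕ 0xBD = 0xE3.
P'2: 0x79 ⊕ 0x4B ⊕ 0x43 = 0x71.
P'3: 0x9C ⊕ 0x02 ⊕ 0xF5 = 0x6B.
P'4: 0x0F ⊕ 0xFD ⊕ 0x98 = 0x6A.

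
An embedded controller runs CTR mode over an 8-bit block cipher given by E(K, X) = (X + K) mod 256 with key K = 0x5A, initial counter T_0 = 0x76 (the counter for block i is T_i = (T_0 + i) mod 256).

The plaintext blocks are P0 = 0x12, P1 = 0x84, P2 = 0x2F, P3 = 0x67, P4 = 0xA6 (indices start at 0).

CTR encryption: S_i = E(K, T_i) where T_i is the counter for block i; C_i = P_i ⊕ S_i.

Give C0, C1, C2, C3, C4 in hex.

C0 = 0xC2, C1 = 0x55, C2 = 0xFD, C3 = 0xB4, C4 = 0x72

C0: T = 0x76, S = E(K, T) = 0xD0; 0x12 ⊕ 0xD0 = 0xC2.
C1: T = 0x77, S = E(K, T) = 0xD1; 0x84 ⊕ 0xD1 = 0x55.
C2: T = 0x78, S = E(K, T) = 0xD2; 0x2F ⊕ 0xD2 = 0xFD.
C3: T = 0x79, S = E(K, T) = 0xD3; 0x67 ⊕ 0xD3 = 0xB4.
C4: T = 0x7A, S = E(K, T) = 0xD4; 0xA6 ⊕ 0xD4 = 0x72.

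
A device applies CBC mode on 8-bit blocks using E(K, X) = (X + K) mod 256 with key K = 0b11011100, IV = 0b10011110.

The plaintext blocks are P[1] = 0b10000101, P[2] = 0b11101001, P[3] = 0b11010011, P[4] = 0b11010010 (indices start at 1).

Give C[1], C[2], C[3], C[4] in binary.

C[1] = 0b11110111, C[2] = 0b11111010, C[3] = 0b00000101, C[4] = 0b10110011

CBC encryption: C_i = E(K, P_i ⊕ C_{i−1}), with C_{0} = IV.
C[1]: P[1] ⊕ 0b10011110 = 0b00011011; E(K, 0b00011011) = 0b11110111.
C[2]: P[2] ⊕ 0b11110111 = 0b00011110; E(K, 0b00011110) = 0b11111010.
C[3]: P[3] ⊕ 0b11111010 = 0b00101001; E(K, 0b00101001) = 0b00000101.
C[4]: P[4] ⊕ 0b00000101 = 0b11010111; E(K, 0b11010111) = 0b10110011.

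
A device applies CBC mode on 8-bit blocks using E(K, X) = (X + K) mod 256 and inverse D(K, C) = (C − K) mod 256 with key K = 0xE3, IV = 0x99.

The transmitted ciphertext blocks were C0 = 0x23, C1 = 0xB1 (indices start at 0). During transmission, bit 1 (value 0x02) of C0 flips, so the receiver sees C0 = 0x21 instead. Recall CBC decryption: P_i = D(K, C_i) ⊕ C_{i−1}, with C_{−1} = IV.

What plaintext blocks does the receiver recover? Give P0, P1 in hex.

P0 = 0xA7, P1 = 0xEF

Only C0 changed, to 0x21. In CBC, a change in C_i garbles P_i and flips the same bit in P_{i+1}. Decrypting the received ciphertext:
P0: D(K, 0x21) = 0x3E; 0x3E ⊕ 0x99 = 0xA7.
P1: D(K, 0xB1) = 0xCE; 0xCE ⊕ 0x21 = 0xEF.
Blocks that differ from the original plaintext: P0, P1.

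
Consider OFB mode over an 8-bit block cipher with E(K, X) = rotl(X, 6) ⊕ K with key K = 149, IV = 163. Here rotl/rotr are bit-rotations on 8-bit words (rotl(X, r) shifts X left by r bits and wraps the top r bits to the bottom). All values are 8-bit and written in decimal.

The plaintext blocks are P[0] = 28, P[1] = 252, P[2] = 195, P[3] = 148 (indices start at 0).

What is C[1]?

OFB encryption: S_i = E(K, S_{i−1}) with S_{−1} = IV; C_i = P_i ⊕ S_i.
C[0]: S = E(K, 163) = 125; 28 ⊕ 125 = 97.
C[1]: S = E(K, 125) = 202; 252 ⊕ 202 = 54.

C[1] = 54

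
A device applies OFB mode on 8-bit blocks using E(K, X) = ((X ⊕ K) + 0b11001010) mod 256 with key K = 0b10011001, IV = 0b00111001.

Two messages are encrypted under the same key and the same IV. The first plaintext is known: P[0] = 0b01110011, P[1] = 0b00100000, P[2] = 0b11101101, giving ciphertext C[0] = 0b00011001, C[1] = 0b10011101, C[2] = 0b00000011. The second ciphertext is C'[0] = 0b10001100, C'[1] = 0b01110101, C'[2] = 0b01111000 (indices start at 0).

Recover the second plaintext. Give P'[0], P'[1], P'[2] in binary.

In OFB with a reused IV, both messages share the same keystream S_i, so C_i ⊕ C'_i = P_i ⊕ P'_i and thus P'_i = P_i ⊕ C_i ⊕ C'_i.
P'[0]: 0b01110011 ⊕ 0b00011001 ⊕ 0b10001100 = 0b11100110.
P'[1]: 0b00100000 ⊕ 0b10011101 ⊕ 0b01110101 = 0b11001000.
P'[2]: 0b11101101 ⊕ 0b00000011 ⊕ 0b01111000 = 0b10010110.

P'[0] = 0b11100110, P'[1] = 0b11001000, P'[2] = 0b10010110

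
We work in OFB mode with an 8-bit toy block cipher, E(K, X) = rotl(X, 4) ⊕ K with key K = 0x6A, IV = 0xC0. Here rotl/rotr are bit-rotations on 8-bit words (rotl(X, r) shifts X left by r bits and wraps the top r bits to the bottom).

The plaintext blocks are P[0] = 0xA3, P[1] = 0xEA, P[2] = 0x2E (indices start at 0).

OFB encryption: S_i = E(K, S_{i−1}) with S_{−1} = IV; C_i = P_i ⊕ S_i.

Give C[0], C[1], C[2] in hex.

C[0] = 0xC5, C[1] = 0xE6, C[2] = 0x84

C[0]: S = E(K, 0xC0) = 0x66; 0xA3 ⊕ 0x66 = 0xC5.
C[1]: S = E(K, 0x66) = 0x0C; 0xEA ⊕ 0x0C = 0xE6.
C[2]: S = E(K, 0x0C) = 0xAA; 0x2E ⊕ 0xAA = 0x84.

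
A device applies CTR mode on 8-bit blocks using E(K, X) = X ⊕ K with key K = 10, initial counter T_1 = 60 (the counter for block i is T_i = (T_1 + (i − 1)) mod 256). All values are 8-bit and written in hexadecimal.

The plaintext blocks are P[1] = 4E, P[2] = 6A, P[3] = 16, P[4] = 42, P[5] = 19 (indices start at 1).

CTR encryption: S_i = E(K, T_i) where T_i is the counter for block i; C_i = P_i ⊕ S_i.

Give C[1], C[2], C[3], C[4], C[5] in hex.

C[1]: T = 60, S = E(K, T) = 70; 4E ⊕ 70 = 3E.
C[2]: T = 61, S = E(K, T) = 71; 6A ⊕ 71 = 1B.
C[3]: T = 62, S = E(K, T) = 72; 16 ⊕ 72 = 64.
C[4]: T = 63, S = E(K, T) = 73; 42 ⊕ 73 = 31.
C[5]: T = 64, S = E(K, T) = 74; 19 ⊕ 74 = 6D.

C[1] = 3E, C[2] = 1B, C[3] = 64, C[4] = 31, C[5] = 6D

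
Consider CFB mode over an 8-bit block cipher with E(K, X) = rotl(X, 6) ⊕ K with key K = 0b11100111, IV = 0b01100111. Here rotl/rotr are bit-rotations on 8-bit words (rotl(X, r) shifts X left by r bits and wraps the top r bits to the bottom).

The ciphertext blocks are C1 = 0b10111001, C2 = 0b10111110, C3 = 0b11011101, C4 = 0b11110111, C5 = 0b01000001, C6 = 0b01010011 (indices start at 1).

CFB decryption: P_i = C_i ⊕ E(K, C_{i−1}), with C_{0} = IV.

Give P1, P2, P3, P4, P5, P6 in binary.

P1: E(K, 0b01100111) = 0b00111110; 0b10111001 ⊕ 0b00111110 = 0b10000111.
P2: E(K, 0b10111001) = 0b10001001; 0b10111110 ⊕ 0b10001001 = 0b00110111.
P3: E(K, 0b10111110) = 0b01001000; 0b11011101 ⊕ 0b01001000 = 0b10010101.
P4: E(K, 0b11011101) = 0b10010000; 0b11110111 ⊕ 0b10010000 = 0b01100111.
P5: E(K, 0b11110111) = 0b00011010; 0b01000001 ⊕ 0b00011010 = 0b01011011.
P6: E(K, 0b01000001) = 0b10110111; 0b01010011 ⊕ 0b10110111 = 0b11100100.

P1 = 0b10000111, P2 = 0b00110111, P3 = 0b10010101, P4 = 0b01100111, P5 = 0b01011011, P6 = 0b11100100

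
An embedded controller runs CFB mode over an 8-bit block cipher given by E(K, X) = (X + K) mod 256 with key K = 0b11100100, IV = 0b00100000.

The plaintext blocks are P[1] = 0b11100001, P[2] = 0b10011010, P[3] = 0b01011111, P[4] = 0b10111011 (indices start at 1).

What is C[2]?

CFB encryption: C_i = P_i ⊕ E(K, C_{i−1}), with C_{0} = IV.
C[1]: E(K, 0b00100000) = 0b00000100; 0b11100001 ⊕ 0b00000100 = 0b11100101.
C[2]: E(K, 0b11100101) = 0b11001001; 0b10011010 ⊕ 0b11001001 = 0b01010011.

C[2] = 0b01010011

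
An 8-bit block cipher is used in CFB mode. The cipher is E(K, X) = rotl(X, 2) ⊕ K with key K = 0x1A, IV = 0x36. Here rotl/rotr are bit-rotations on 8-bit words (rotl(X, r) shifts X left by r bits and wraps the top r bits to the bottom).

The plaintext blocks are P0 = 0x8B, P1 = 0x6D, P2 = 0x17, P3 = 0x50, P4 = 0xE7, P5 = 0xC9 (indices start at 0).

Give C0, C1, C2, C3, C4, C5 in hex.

C0 = 0x49, C1 = 0x52, C2 = 0x44, C3 = 0x5B, C4 = 0x90, C5 = 0x91

CFB encryption: C_i = P_i ⊕ E(K, C_{i−1}), with C_{−1} = IV.
C0: E(K, 0x36) = 0xC2; 0x8B ⊕ 0xC2 = 0x49.
C1: E(K, 0x49) = 0x3F; 0x6D ⊕ 0x3F = 0x52.
C2: E(K, 0x52) = 0x53; 0x17 ⊕ 0x53 = 0x44.
C3: E(K, 0x44) = 0x0B; 0x50 ⊕ 0x0B = 0x5B.
C4: E(K, 0x5B) = 0x77; 0xE7 ⊕ 0x77 = 0x90.
C5: E(K, 0x90) = 0x58; 0xC9 ⊕ 0x58 = 0x91.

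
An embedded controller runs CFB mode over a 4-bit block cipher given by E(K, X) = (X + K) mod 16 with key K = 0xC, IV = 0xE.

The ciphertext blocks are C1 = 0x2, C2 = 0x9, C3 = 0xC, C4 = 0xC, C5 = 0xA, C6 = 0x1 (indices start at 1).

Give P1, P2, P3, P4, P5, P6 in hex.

P1 = 0x8, P2 = 0x7, P3 = 0x9, P4 = 0x4, P5 = 0x2, P6 = 0x7

CFB decryption: P_i = C_i ⊕ E(K, C_{i−1}), with C_{0} = IV.
P1: E(K, 0xE) = 0xA; 0x2 ⊕ 0xA = 0x8.
P2: E(K, 0x2) = 0xE; 0x9 ⊕ 0xE = 0x7.
P3: E(K, 0x9) = 0x5; 0xC ⊕ 0x5 = 0x9.
P4: E(K, 0xC) = 0x8; 0xC ⊕ 0x8 = 0x4.
P5: E(K, 0xC) = 0x8; 0xA ⊕ 0x8 = 0x2.
P6: E(K, 0xA) = 0x6; 0x1 ⊕ 0x6 = 0x7.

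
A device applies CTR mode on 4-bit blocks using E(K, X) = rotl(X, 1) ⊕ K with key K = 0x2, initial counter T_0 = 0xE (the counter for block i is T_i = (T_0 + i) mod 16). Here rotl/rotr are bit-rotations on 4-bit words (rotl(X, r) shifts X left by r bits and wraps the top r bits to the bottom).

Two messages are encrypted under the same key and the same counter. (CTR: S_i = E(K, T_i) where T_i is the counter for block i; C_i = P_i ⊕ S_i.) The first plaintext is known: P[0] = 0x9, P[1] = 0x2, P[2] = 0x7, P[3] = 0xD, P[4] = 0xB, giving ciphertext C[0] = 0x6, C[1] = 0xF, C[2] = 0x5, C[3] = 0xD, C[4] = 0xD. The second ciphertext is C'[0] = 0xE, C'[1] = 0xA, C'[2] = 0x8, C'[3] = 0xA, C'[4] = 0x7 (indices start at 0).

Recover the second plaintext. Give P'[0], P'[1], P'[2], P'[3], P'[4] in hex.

P'[0] = 0x1, P'[1] = 0x7, P'[2] = 0xA, P'[3] = 0xA, P'[4] = 0x1

In CTR with a reused counter, both messages share the same keystream S_i, so C_i ⊕ C'_i = P_i ⊕ P'_i and thus P'_i = P_i ⊕ C_i ⊕ C'_i.
P'[0]: 0x9 ⊕ 0x6 ⊕ 0xE = 0x1.
P'[1]: 0x2 ⊕ 0xF ⊕ 0xA = 0x7.
P'[2]: 0x7 ⊕ 0x5 ⊕ 0x8 = 0xA.
P'[3]: 0xD ⊕ 0xD ⊕ 0xA = 0xA.
P'[4]: 0xB ⊕ 0xD ⊕ 0x7 = 0x1.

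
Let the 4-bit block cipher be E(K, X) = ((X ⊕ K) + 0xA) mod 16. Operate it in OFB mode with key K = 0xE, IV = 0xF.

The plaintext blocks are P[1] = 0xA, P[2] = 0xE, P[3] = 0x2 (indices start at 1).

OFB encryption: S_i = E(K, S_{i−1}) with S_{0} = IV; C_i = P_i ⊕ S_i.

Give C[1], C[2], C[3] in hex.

C[1] = 0x1, C[2] = 0x1, C[3] = 0x9

C[1]: S = E(K, 0xF) = 0xB; 0xA ⊕ 0xB = 0x1.
C[2]: S = E(K, 0xB) = 0xF; 0xE ⊕ 0xF = 0x1.
C[3]: S = E(K, 0xF) = 0xB; 0x2 ⊕ 0xB = 0x9.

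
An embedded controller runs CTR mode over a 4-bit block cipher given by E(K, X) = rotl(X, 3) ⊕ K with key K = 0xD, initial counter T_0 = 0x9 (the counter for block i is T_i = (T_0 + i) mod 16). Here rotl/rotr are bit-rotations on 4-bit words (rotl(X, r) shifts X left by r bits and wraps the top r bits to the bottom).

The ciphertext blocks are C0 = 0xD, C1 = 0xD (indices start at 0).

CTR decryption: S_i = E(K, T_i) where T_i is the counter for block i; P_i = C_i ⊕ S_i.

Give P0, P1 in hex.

P0: T = 0x9, S = E(K, T) = 0x1; 0xD ⊕ 0x1 = 0xC.
P1: T = 0xA, S = E(K, T) = 0x8; 0xD ⊕ 0x8 = 0x5.

P0 = 0xC, P1 = 0x5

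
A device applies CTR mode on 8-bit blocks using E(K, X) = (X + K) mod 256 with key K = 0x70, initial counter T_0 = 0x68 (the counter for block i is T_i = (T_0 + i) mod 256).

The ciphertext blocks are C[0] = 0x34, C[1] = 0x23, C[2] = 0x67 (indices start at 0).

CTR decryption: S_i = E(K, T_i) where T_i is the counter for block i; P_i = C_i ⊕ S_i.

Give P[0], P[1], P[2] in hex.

P[0]: T = 0x68, S = E(K, T) = 0xD8; 0x34 ⊕ 0xD8 = 0xEC.
P[1]: T = 0x69, S = E(K, T) = 0xD9; 0x23 ⊕ 0xD9 = 0xFA.
P[2]: T = 0x6A, S = E(K, T) = 0xDA; 0x67 ⊕ 0xDA = 0xBD.

P[0] = 0xEC, P[1] = 0xFA, P[2] = 0xBD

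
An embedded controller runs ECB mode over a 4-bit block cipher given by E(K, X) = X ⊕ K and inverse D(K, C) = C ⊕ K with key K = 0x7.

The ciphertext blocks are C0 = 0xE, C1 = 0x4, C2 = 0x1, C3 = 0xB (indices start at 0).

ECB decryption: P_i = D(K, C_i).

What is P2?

P2: D(K, 0x1) = 0x6.

P2 = 0x6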